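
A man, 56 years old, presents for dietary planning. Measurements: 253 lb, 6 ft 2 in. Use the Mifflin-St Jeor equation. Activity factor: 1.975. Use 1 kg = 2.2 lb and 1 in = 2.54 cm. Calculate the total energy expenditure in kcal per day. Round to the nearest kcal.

4048 kcal per day

Convert to metric: weight = 253 ÷ 2.2 = 115 kg; height = (6×12 + 2) × 2.54 = 74 × 2.54 = 187.96 cm.
Mifflin-St Jeor (male): BMR = 10(115) + 6.25(187.96) − 5(56) + 5 = 1150 + 1174.75 − 280 + 5 = 2049.75 kcal/day.
TEE = BMR × activity factor = 2049.75 × 1.975 = 4048.2563 kcal/day.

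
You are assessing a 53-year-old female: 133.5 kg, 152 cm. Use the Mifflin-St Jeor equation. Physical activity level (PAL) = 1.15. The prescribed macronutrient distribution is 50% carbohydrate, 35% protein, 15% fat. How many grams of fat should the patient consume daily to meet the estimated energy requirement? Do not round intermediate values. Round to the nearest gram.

Mifflin-St Jeor (female): BMR = 10(133.5) + 6.25(152) − 5(53) − 161 = 1335 + 950 − 265 − 161 = 1859 kcal/day.
TEE = 1859 × 1.15 = 2137.85 kcal/day.
Fat energy = 15% × 2137.85 = 320.6775 kcal.
Fat = 320.6775 ÷ 9 kcal/g = 35.6308 g.

36 g/day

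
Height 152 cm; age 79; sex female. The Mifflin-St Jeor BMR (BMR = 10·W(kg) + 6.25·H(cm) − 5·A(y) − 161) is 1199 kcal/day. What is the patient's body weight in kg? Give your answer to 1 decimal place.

1199 = 10·W + 6.25(152) − 5(79) − 161
10·W = 1199 − 394 = 805, so W = 80.5 kg.

80.5 kg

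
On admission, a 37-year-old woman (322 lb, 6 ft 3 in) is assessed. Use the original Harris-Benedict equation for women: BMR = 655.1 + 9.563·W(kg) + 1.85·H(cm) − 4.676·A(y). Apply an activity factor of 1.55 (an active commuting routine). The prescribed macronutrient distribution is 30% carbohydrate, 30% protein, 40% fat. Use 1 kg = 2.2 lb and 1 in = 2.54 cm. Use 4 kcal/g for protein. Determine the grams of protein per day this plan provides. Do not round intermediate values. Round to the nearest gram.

Convert to metric: weight = 322 ÷ 2.2 = 146.3636 kg; height = (6×12 + 3) × 2.54 = 75 × 2.54 = 190.5 cm.
Harris-Benedict: BMR = 655.1 + 9.563(146.3636) + 1.85(190.5) − 4.676(37) = 2234.1885 kcal/day.
TEE = 2234.1885 × 1.55 = 3462.9921 kcal/day.
Protein energy = 30% × 3462.9921 = 1038.8976 kcal.
Protein = 1038.8976 ÷ 4 kcal/g = 259.7244 g.

260 g/day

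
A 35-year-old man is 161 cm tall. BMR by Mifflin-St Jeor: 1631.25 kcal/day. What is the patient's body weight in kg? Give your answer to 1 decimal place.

1631.25 = 10·W + 6.25(161) − 5(35) + 5
10·W = 1631.25 − 836.25 = 795, so W = 79.5 kg.

79.5 kg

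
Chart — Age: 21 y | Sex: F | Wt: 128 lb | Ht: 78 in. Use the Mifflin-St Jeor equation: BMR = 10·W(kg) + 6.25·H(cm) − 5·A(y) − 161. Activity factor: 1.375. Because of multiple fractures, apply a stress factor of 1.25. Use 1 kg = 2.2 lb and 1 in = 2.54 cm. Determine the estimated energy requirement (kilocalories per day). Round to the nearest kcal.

2671 kilocalories per day

Convert to metric: weight = 128 ÷ 2.2 = 58.1818 kg; height = 78 × 2.54 = 198.12 cm.
Mifflin-St Jeor (female): BMR = 10(58.1818) + 6.25(198.12) − 5(21) − 161 = 581.8182 + 1238.25 − 105 − 161 = 1554.0682 kcal/day.
TEE = BMR × activity factor = 1554.0682 × 1.375 = 2136.8438 kcal/day.
Apply stress factor: 2136.8438 × 1.25 = 2671.0547 kcal/day.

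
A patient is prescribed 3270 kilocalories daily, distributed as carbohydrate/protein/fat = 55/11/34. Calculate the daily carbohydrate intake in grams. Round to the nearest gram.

450 g/day

Carbohydrate energy = 55% × 3270 = 1798.5 kcal.
At 4 kcal/g: 1798.5 ÷ 4 = 449.625 g.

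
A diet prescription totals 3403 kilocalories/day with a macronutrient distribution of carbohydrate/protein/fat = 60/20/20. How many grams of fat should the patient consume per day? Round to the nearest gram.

Fat energy = 20% × 3403 = 680.6 kcal.
At 9 kcal/g: 680.6 ÷ 9 = 75.6222 g.

76 g/day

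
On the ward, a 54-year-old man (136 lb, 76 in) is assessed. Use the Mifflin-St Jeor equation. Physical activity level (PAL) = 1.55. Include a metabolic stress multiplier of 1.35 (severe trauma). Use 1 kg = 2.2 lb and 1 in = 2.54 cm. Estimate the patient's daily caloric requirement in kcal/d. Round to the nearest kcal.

Convert to metric: weight = 136 ÷ 2.2 = 61.8182 kg; height = 76 × 2.54 = 193.04 cm.
Mifflin-St Jeor (male): BMR = 10(61.8182) + 6.25(193.04) − 5(54) + 5 = 618.1818 + 1206.5 − 270 + 5 = 1559.6818 kcal/day.
TEE = BMR × activity factor = 1559.6818 × 1.55 = 2417.5068 kcal/day.
Apply stress factor: 2417.5068 × 1.35 = 3263.6342 kcal/day.

3264 kcal/d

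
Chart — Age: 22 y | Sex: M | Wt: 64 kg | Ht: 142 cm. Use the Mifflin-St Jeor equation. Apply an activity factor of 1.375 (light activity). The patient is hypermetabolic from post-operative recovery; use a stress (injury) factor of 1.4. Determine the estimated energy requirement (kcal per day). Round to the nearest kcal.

2738 kcal per day

Mifflin-St Jeor (male): BMR = 10(64) + 6.25(142) − 5(22) + 5 = 640 + 887.5 − 110 + 5 = 1422.5 kcal/day.
TEE = BMR × activity factor = 1422.5 × 1.375 = 1955.9375 kcal/day.
Apply stress factor: 1955.9375 × 1.4 = 2738.3125 kcal/day.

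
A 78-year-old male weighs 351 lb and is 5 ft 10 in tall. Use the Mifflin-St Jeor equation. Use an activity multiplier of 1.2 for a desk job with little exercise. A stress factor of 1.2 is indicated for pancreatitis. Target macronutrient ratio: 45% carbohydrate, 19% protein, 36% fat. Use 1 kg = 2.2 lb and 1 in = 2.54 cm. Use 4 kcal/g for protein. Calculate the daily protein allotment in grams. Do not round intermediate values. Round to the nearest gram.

Convert to metric: weight = 351 ÷ 2.2 = 159.5455 kg; height = (5×12 + 10) × 2.54 = 70 × 2.54 = 177.8 cm.
Mifflin-St Jeor (male): BMR = 10(159.5455) + 6.25(177.8) − 5(78) + 5 = 1595.4545 + 1111.25 − 390 + 5 = 2321.7045 kcal/day.
TEE = 2321.7045 × 1.2 = 2786.0455 kcal/day.
With stress factor 1.2: 2786.0455 × 1.2 = 3343.2545 kcal/day.
Protein energy = 19% × 3343.2545 = 635.2184 kcal.
Protein = 635.2184 ÷ 4 kcal/g = 158.8046 g.

159 g/day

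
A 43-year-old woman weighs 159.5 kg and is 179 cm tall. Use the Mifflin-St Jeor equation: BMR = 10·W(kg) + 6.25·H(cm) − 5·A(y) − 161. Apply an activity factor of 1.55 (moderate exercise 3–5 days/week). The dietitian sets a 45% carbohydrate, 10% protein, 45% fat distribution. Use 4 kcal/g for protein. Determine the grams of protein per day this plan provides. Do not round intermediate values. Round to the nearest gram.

91 g/day

Mifflin-St Jeor (female): BMR = 10(159.5) + 6.25(179) − 5(43) − 161 = 1595 + 1118.75 − 215 − 161 = 2337.75 kcal/day.
TEE = 2337.75 × 1.55 = 3623.5125 kcal/day.
Protein energy = 10% × 3623.5125 = 362.3513 kcal.
Protein = 362.3513 ÷ 4 kcal/g = 90.5878 g.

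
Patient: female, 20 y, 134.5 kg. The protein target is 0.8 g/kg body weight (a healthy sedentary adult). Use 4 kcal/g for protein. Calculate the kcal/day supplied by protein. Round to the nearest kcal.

430 kcal/day

Protein = 0.8 g/kg × 134.5 kg = 107.6 g/day.
Protein energy = 107.6 g × 4 kcal/g = 430.4 kcal/day.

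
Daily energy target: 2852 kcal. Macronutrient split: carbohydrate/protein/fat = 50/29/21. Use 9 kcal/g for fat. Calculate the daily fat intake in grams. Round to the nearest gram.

67 g/day

Fat energy = 21% × 2852 = 598.92 kcal.
At 9 kcal/g: 598.92 ÷ 9 = 66.5467 g.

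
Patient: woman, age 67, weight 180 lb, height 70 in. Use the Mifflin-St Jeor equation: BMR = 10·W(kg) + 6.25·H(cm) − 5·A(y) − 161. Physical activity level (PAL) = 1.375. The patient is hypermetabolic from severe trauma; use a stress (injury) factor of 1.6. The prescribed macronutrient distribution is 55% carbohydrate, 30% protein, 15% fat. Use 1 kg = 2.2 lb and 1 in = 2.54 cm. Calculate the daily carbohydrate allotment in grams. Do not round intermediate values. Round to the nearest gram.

434 g/day

Convert to metric: weight = 180 ÷ 2.2 = 81.8182 kg; height = 70 × 2.54 = 177.8 cm.
Mifflin-St Jeor (female): BMR = 10(81.8182) + 6.25(177.8) − 5(67) − 161 = 818.1818 + 1111.25 − 335 − 161 = 1433.4318 kcal/day.
TEE = 1433.4318 × 1.375 = 1970.9688 kcal/day.
With stress factor 1.6: 1970.9688 × 1.6 = 3153.55 kcal/day.
Carbohydrate energy = 55% × 3153.55 = 1734.4525 kcal.
Carbohydrate = 1734.4525 ÷ 4 kcal/g = 433.6131 g.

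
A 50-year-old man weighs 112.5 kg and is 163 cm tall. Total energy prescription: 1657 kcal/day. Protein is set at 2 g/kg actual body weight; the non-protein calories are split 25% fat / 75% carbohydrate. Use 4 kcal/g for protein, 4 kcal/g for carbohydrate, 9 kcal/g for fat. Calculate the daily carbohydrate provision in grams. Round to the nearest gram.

142 g/day

Protein = 2 × 112.5 = 225 g → 225 × 4 = 900 kcal.
Non-protein calories = 1657 − 900 = 757 kcal.
Fat: 25% × 757 = 189.25 kcal; carbohydrate: 567.75 kcal.
Carbohydrate: 567.75 kcal ÷ 4 kcal/g = 141.9375 g.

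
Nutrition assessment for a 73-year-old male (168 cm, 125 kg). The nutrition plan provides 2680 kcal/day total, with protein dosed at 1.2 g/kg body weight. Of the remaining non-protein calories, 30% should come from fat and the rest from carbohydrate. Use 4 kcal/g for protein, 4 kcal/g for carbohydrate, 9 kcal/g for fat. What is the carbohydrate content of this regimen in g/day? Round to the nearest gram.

364 g/day

Protein = 1.2 × 125 = 150 g → 150 × 4 = 600 kcal.
Non-protein calories = 2680 − 600 = 2080 kcal.
Fat: 30% × 2080 = 624 kcal; carbohydrate: 1456 kcal.
Carbohydrate: 1456 kcal ÷ 4 kcal/g = 364 g.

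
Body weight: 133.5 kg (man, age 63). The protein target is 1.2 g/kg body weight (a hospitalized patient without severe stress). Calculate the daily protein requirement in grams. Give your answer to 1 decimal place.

Protein = 1.2 g/kg × 133.5 kg = 160.2 g/day.

160.2 g/day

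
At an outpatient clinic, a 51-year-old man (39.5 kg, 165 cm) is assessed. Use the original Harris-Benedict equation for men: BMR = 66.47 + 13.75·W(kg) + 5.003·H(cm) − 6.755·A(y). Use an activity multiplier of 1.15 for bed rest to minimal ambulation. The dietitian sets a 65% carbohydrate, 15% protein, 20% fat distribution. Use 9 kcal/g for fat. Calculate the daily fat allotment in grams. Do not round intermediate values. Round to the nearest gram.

Harris-Benedict: BMR = 66.47 + 13.75(39.5) + 5.003(165) − 6.755(51) = 1090.585 kcal/day.
TEE = 1090.585 × 1.15 = 1254.1728 kcal/day.
Fat energy = 20% × 1254.1728 = 250.8346 kcal.
Fat = 250.8346 ÷ 9 kcal/g = 27.8705 g.

28 g/day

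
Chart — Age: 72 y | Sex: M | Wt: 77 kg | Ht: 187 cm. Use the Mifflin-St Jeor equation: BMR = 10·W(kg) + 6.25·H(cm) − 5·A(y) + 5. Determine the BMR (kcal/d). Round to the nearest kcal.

1584 kcal/d

Mifflin-St Jeor (male): BMR = 10(77) + 6.25(187) − 5(72) + 5 = 770 + 1168.75 − 360 + 5 = 1583.75 kcal/day.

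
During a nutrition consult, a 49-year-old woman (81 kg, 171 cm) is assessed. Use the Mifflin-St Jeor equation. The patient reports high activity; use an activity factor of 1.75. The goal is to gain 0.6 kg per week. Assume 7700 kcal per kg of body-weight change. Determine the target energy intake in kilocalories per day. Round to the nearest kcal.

Mifflin-St Jeor (female): BMR = 10(81) + 6.25(171) − 5(49) − 161 = 810 + 1068.75 − 245 − 161 = 1472.75 kcal/day.
TEE = 1472.75 × 1.75 = 2577.3125 kcal/day.
Required daily surplus = 0.6 × 7700 ÷ 7 = 660 kcal/day.
Target intake = 2577.3125 + 660 = 3237.3125 kcal/day.

3237 kilocalories per day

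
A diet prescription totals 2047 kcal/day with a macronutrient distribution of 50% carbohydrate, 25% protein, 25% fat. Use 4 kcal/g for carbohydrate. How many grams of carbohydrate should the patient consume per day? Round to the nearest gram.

Carbohydrate energy = 50% × 2047 = 1023.5 kcal.
At 4 kcal/g: 1023.5 ÷ 4 = 255.875 g.

256 g/day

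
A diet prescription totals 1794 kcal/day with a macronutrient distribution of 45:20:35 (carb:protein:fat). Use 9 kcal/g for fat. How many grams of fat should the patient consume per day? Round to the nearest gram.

70 g/day

Fat energy = 35% × 1794 = 627.9 kcal.
At 9 kcal/g: 627.9 ÷ 9 = 69.7667 g.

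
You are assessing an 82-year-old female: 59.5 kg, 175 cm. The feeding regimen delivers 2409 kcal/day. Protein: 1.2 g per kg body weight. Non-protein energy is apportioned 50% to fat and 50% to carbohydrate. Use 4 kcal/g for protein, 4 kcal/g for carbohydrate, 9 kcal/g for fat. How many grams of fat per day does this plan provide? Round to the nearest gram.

118 g/day

Protein = 1.2 × 59.5 = 71.4 g → 71.4 × 4 = 285.6 kcal.
Non-protein calories = 2409 − 285.6 = 2123.4 kcal.
Fat: 50% × 2123.4 = 1061.7 kcal; carbohydrate: 1061.7 kcal.
Fat: 1061.7 kcal ÷ 9 kcal/g = 117.9667 g.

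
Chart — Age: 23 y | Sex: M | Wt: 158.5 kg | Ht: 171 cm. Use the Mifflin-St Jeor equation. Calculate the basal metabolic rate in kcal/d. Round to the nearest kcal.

Mifflin-St Jeor (male): BMR = 10(158.5) + 6.25(171) − 5(23) + 5 = 1585 + 1068.75 − 115 + 5 = 2543.75 kcal/day.

2544 kcal/d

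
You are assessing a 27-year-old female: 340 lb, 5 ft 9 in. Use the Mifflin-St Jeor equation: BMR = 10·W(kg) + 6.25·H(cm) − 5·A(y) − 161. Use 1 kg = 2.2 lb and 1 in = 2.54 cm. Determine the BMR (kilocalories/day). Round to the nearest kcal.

Convert to metric: weight = 340 ÷ 2.2 = 154.5455 kg; height = (5×12 + 9) × 2.54 = 69 × 2.54 = 175.26 cm.
Mifflin-St Jeor (female): BMR = 10(154.5455) + 6.25(175.26) − 5(27) − 161 = 1545.4545 + 1095.375 − 135 − 161 = 2344.8295 kcal/day.

2345 kilocalories/day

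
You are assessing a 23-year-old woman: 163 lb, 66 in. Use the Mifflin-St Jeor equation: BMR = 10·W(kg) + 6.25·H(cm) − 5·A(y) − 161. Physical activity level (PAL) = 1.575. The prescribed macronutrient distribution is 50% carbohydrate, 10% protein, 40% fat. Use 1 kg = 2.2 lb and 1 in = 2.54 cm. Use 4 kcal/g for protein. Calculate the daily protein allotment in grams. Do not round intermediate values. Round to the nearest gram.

60 g/day

Convert to metric: weight = 163 ÷ 2.2 = 74.0909 kg; height = 66 × 2.54 = 167.64 cm.
Mifflin-St Jeor (female): BMR = 10(74.0909) + 6.25(167.64) − 5(23) − 161 = 740.9091 + 1047.75 − 115 − 161 = 1512.6591 kcal/day.
TEE = 1512.6591 × 1.575 = 2382.4381 kcal/day.
Protein energy = 10% × 2382.4381 = 238.2438 kcal.
Protein = 238.2438 ÷ 4 kcal/g = 59.561 g.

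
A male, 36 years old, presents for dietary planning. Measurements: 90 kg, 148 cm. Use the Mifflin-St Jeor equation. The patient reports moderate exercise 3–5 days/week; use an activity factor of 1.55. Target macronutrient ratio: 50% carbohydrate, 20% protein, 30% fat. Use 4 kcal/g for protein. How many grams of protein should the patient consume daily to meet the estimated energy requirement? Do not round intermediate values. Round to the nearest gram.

128 g/day

Mifflin-St Jeor (male): BMR = 10(90) + 6.25(148) − 5(36) + 5 = 900 + 925 − 180 + 5 = 1650 kcal/day.
TEE = 1650 × 1.55 = 2557.5 kcal/day.
Protein energy = 20% × 2557.5 = 511.5 kcal.
Protein = 511.5 ÷ 4 kcal/g = 127.875 g.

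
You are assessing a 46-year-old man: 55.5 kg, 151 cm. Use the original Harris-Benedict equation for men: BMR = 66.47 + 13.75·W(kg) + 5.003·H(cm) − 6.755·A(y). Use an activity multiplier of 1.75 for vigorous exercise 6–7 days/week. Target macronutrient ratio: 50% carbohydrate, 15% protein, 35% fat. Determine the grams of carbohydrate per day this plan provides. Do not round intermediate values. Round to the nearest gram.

Harris-Benedict: BMR = 66.47 + 13.75(55.5) + 5.003(151) − 6.755(46) = 1274.318 kcal/day.
TEE = 1274.318 × 1.75 = 2230.0565 kcal/day.
Carbohydrate energy = 50% × 2230.0565 = 1115.0283 kcal.
Carbohydrate = 1115.0283 ÷ 4 kcal/g = 278.7571 g.

279 g/day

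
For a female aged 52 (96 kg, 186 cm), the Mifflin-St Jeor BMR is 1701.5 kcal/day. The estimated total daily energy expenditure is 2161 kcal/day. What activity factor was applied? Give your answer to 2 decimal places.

1.27

Activity factor = TEE ÷ BMR = 2161 ÷ 1701.5 = 1.27.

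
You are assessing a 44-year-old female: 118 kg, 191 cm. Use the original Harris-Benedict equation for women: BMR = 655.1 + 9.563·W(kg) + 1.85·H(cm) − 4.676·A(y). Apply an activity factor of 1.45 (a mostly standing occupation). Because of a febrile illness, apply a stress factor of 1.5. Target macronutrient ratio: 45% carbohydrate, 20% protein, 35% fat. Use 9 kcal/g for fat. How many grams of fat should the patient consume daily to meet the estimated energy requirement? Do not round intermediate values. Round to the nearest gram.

Harris-Benedict: BMR = 655.1 + 9.563(118) + 1.85(191) − 4.676(44) = 1931.14 kcal/day.
TEE = 1931.14 × 1.45 = 2800.153 kcal/day.
With stress factor 1.5: 2800.153 × 1.5 = 4200.2295 kcal/day.
Fat energy = 35% × 4200.2295 = 1470.0803 kcal.
Fat = 1470.0803 ÷ 9 kcal/g = 163.3423 g.

163 g/day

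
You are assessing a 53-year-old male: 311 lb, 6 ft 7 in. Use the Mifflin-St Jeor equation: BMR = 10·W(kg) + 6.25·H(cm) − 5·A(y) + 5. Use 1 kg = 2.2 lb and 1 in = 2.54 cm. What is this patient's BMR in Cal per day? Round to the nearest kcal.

Convert to metric: weight = 311 ÷ 2.2 = 141.3636 kg; height = (6×12 + 7) × 2.54 = 79 × 2.54 = 200.66 cm.
Mifflin-St Jeor (male): BMR = 10(141.3636) + 6.25(200.66) − 5(53) + 5 = 1413.6364 + 1254.125 − 265 + 5 = 2407.7614 kcal/day.

2408 Cal per day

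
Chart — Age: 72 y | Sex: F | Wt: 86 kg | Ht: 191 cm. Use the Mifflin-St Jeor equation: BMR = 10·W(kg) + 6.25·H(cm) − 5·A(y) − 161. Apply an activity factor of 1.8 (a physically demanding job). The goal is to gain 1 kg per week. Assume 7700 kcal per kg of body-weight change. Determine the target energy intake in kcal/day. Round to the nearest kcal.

3859 kcal/day

Mifflin-St Jeor (female): BMR = 10(86) + 6.25(191) − 5(72) − 161 = 860 + 1193.75 − 360 − 161 = 1532.75 kcal/day.
TEE = 1532.75 × 1.8 = 2758.95 kcal/day.
Required daily surplus = 1 × 7700 ÷ 7 = 1100 kcal/day.
Target intake = 2758.95 + 1100 = 3858.95 kcal/day.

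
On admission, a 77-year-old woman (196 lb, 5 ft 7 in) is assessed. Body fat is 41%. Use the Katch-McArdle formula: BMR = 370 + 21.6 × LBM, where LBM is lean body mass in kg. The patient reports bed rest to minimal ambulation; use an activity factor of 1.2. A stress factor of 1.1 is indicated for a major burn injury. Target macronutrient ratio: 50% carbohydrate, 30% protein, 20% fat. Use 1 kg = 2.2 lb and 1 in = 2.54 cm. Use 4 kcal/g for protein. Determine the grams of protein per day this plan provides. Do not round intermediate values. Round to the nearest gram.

149 g/day

Convert to metric: weight = 196 ÷ 2.2 = 89.0909 kg; height = (5×12 + 7) × 2.54 = 67 × 2.54 = 170.18 cm.
LBM = 89.0909 × (1 − 0.41) = 52.5636 kg. Katch-McArdle: BMR = 370 + 21.6 × 52.5636 = 1505.3745 kcal/day.
TEE = 1505.3745 × 1.2 = 1806.4495 kcal/day.
With stress factor 1.1: 1806.4495 × 1.1 = 1987.0944 kcal/day.
Protein energy = 30% × 1987.0944 = 596.1283 kcal.
Protein = 596.1283 ÷ 4 kcal/g = 149.0321 g.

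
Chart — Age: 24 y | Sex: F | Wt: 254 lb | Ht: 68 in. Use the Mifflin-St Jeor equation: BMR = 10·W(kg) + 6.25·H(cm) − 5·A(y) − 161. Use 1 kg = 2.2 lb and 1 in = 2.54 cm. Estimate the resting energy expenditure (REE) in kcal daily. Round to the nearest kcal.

1953 kcal daily

Convert to metric: weight = 254 ÷ 2.2 = 115.4545 kg; height = 68 × 2.54 = 172.72 cm.
Mifflin-St Jeor (female): BMR = 10(115.4545) + 6.25(172.72) − 5(24) − 161 = 1154.5455 + 1079.5 − 120 − 161 = 1953.0455 kcal/day.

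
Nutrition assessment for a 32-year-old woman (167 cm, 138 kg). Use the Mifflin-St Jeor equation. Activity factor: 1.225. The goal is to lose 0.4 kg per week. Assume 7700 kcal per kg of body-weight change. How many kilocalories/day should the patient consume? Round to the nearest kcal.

2136 kilocalories/day

Mifflin-St Jeor (female): BMR = 10(138) + 6.25(167) − 5(32) − 161 = 1380 + 1043.75 − 160 − 161 = 2102.75 kcal/day.
TEE = 2102.75 × 1.225 = 2575.8688 kcal/day.
Required daily deficit = 0.4 × 7700 ÷ 7 = 440 kcal/day.
Target intake = 2575.8688 − 440 = 2135.8688 kcal/day.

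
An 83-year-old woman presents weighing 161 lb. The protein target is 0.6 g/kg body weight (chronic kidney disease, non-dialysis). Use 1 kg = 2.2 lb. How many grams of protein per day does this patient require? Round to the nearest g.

Weight in kg = 161 ÷ 2.2 = 73.1818 kg.
Protein = 0.6 g/kg × 73.1818 kg = 43.9091 g/day.

44 g/day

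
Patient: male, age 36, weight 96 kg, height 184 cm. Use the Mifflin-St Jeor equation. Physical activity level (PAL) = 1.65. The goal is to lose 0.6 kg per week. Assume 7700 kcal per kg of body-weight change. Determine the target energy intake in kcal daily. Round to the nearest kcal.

2533 kcal daily

Mifflin-St Jeor (male): BMR = 10(96) + 6.25(184) − 5(36) + 5 = 960 + 1150 − 180 + 5 = 1935 kcal/day.
TEE = 1935 × 1.65 = 3192.75 kcal/day.
Required daily deficit = 0.6 × 7700 ÷ 7 = 660 kcal/day.
Target intake = 3192.75 − 660 = 2532.75 kcal/day.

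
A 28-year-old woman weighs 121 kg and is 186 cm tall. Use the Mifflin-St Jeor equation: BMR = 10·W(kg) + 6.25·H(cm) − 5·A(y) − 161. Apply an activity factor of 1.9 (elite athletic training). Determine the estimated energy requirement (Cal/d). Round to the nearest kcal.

Mifflin-St Jeor (female): BMR = 10(121) + 6.25(186) − 5(28) − 161 = 1210 + 1162.5 − 140 − 161 = 2071.5 kcal/day.
TEE = BMR × activity factor = 2071.5 × 1.9 = 3935.85 kcal/day.

3936 Cal/d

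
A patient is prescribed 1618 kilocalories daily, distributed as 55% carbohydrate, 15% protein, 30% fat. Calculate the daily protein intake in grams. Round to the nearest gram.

Protein energy = 15% × 1618 = 242.7 kcal.
At 4 kcal/g: 242.7 ÷ 4 = 60.675 g.

61 g/day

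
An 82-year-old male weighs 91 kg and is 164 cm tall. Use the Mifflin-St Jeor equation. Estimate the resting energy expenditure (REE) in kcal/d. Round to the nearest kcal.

1530 kcal/d

Mifflin-St Jeor (male): BMR = 10(91) + 6.25(164) − 5(82) + 5 = 910 + 1025 − 410 + 5 = 1530 kcal/day.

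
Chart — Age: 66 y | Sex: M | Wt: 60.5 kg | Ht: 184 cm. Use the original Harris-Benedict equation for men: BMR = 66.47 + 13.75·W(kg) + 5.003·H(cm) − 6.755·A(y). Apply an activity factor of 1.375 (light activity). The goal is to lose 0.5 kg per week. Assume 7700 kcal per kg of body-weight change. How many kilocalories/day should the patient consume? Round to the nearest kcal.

1338 kilocalories/day

Harris-Benedict: BMR = 66.47 + 13.75(60.5) + 5.003(184) − 6.755(66) = 1373.067 kcal/day.
TEE = 1373.067 × 1.375 = 1887.9671 kcal/day.
Required daily deficit = 0.5 × 7700 ÷ 7 = 550 kcal/day.
Target intake = 1887.9671 − 550 = 1337.9671 kcal/day.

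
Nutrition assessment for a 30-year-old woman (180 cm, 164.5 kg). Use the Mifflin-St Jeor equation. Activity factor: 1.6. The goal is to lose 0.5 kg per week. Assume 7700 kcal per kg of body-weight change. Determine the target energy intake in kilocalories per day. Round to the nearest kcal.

3384 kilocalories per day

Mifflin-St Jeor (female): BMR = 10(164.5) + 6.25(180) − 5(30) − 161 = 1645 + 1125 − 150 − 161 = 2459 kcal/day.
TEE = 2459 × 1.6 = 3934.4 kcal/day.
Required daily deficit = 0.5 × 7700 ÷ 7 = 550 kcal/day.
Target intake = 3934.4 − 550 = 3384.4 kcal/day.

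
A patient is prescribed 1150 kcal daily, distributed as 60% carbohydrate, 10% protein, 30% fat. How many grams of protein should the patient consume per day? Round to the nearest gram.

Protein energy = 10% × 1150 = 115 kcal.
At 4 kcal/g: 115 ÷ 4 = 28.75 g.

29 g/day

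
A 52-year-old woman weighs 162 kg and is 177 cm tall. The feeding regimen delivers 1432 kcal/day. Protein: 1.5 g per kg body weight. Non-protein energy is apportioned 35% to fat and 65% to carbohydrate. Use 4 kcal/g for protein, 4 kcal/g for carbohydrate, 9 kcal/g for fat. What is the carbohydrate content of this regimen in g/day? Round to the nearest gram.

Protein = 1.5 × 162 = 243 g → 243 × 4 = 972 kcal.
Non-protein calories = 1432 − 972 = 460 kcal.
Fat: 35% × 460 = 161 kcal; carbohydrate: 299 kcal.
Carbohydrate: 299 kcal ÷ 4 kcal/g = 74.75 g.

75 g/day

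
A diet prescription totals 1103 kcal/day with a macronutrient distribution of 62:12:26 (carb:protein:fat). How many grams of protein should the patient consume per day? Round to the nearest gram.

Protein energy = 12% × 1103 = 132.36 kcal.
At 4 kcal/g: 132.36 ÷ 4 = 33.09 g.

33 g/day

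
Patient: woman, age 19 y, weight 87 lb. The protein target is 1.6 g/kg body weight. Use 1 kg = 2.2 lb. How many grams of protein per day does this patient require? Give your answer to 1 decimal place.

Weight in kg = 87 ÷ 2.2 = 39.5455 kg.
Protein = 1.6 g/kg × 39.5455 kg = 63.2727 g/day.

63.3 g/day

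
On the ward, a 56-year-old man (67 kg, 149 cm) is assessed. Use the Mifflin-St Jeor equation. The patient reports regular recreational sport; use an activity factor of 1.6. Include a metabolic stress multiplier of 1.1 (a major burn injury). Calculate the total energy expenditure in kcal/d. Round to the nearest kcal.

2334 kcal/d

Mifflin-St Jeor (male): BMR = 10(67) + 6.25(149) − 5(56) + 5 = 670 + 931.25 − 280 + 5 = 1326.25 kcal/day.
TEE = BMR × activity factor = 1326.25 × 1.6 = 2122 kcal/day.
Apply stress factor: 2122 × 1.1 = 2334.2 kcal/day.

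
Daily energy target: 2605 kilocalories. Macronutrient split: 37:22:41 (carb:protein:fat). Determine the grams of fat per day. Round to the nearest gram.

119 g/day

Fat energy = 41% × 2605 = 1068.05 kcal.
At 9 kcal/g: 1068.05 ÷ 9 = 118.6722 g.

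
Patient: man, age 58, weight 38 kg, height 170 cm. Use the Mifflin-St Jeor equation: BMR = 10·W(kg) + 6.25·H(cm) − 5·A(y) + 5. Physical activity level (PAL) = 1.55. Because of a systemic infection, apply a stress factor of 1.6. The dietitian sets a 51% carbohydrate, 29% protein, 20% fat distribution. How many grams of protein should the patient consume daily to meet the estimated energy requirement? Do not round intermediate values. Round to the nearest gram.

208 g/day

Mifflin-St Jeor (male): BMR = 10(38) + 6.25(170) − 5(58) + 5 = 380 + 1062.5 − 290 + 5 = 1157.5 kcal/day.
TEE = 1157.5 × 1.55 = 1794.125 kcal/day.
With stress factor 1.6: 1794.125 × 1.6 = 2870.6 kcal/day.
Protein energy = 29% × 2870.6 = 832.474 kcal.
Protein = 832.474 ÷ 4 kcal/g = 208.1185 g.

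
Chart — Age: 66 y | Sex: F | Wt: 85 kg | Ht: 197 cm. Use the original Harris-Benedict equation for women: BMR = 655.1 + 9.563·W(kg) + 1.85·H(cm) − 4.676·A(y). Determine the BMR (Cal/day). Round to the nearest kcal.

1524 Cal/day

Harris-Benedict: BMR = 655.1 + 9.563(85) + 1.85(197) − 4.676(66) = 1523.789 kcal/day.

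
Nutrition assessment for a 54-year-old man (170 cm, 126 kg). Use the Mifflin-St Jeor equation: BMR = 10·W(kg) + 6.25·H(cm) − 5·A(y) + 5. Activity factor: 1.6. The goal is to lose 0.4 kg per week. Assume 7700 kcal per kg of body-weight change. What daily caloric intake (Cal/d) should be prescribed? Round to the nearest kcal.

2852 Cal/d

Mifflin-St Jeor (male): BMR = 10(126) + 6.25(170) − 5(54) + 5 = 1260 + 1062.5 − 270 + 5 = 2057.5 kcal/day.
TEE = 2057.5 × 1.6 = 3292 kcal/day.
Required daily deficit = 0.4 × 7700 ÷ 7 = 440 kcal/day.
Target intake = 3292 − 440 = 2852 kcal/day.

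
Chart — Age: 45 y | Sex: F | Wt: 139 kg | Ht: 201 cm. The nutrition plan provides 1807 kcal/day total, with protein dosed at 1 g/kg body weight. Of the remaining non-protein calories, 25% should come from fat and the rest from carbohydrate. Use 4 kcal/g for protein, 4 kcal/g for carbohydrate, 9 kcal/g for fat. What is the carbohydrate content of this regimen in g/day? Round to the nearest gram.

235 g/day

Protein = 1 × 139 = 139 g → 139 × 4 = 556 kcal.
Non-protein calories = 1807 − 556 = 1251 kcal.
Fat: 25% × 1251 = 312.75 kcal; carbohydrate: 938.25 kcal.
Carbohydrate: 938.25 kcal ÷ 4 kcal/g = 234.5625 g.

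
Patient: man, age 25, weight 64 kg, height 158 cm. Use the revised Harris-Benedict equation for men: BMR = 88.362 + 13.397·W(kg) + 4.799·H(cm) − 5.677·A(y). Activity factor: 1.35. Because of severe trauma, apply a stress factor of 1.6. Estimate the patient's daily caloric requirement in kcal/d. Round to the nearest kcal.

Harris-Benedict: BMR = 88.362 + 13.397(64) + 4.799(158) − 5.677(25) = 1562.087 kcal/day.
TEE = BMR × activity factor = 1562.087 × 1.35 = 2108.8175 kcal/day.
Apply stress factor: 2108.8175 × 1.6 = 3374.1079 kcal/day.

3374 kcal/d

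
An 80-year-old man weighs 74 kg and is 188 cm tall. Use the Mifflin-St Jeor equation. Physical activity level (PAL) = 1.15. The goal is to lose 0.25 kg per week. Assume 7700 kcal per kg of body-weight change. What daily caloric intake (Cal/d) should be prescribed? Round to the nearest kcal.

1473 Cal/d

Mifflin-St Jeor (male): BMR = 10(74) + 6.25(188) − 5(80) + 5 = 740 + 1175 − 400 + 5 = 1520 kcal/day.
TEE = 1520 × 1.15 = 1748 kcal/day.
Required daily deficit = 0.25 × 7700 ÷ 7 = 275 kcal/day.
Target intake = 1748 − 275 = 1473 kcal/day.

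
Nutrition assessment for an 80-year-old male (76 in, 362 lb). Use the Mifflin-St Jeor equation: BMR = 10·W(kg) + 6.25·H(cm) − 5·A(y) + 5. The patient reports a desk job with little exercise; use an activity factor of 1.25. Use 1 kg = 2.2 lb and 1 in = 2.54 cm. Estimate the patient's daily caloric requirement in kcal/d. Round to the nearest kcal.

3071 kcal/d

Convert to metric: weight = 362 ÷ 2.2 = 164.5455 kg; height = 76 × 2.54 = 193.04 cm.
Mifflin-St Jeor (male): BMR = 10(164.5455) + 6.25(193.04) − 5(80) + 5 = 1645.4545 + 1206.5 − 400 + 5 = 2456.9545 kcal/day.
TEE = BMR × activity factor = 2456.9545 × 1.25 = 3071.1932 kcal/day.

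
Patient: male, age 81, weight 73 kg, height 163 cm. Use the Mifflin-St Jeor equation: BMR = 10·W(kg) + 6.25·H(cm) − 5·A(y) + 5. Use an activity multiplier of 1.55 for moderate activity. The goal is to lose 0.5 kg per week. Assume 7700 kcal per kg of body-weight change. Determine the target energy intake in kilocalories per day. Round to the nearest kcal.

1541 kilocalories per day

Mifflin-St Jeor (male): BMR = 10(73) + 6.25(163) − 5(81) + 5 = 730 + 1018.75 − 405 + 5 = 1348.75 kcal/day.
TEE = 1348.75 × 1.55 = 2090.5625 kcal/day.
Required daily deficit = 0.5 × 7700 ÷ 7 = 550 kcal/day.
Target intake = 2090.5625 − 550 = 1540.5625 kcal/day.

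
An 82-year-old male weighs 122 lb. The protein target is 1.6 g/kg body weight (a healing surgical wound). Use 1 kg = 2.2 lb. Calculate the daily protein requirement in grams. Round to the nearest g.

89 g/day

Weight in kg = 122 ÷ 2.2 = 55.4545 kg.
Protein = 1.6 g/kg × 55.4545 kg = 88.7273 g/day.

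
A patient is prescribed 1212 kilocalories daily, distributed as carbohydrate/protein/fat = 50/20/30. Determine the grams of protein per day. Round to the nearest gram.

61 g/day

Protein energy = 20% × 1212 = 242.4 kcal.
At 4 kcal/g: 242.4 ÷ 4 = 60.6 g.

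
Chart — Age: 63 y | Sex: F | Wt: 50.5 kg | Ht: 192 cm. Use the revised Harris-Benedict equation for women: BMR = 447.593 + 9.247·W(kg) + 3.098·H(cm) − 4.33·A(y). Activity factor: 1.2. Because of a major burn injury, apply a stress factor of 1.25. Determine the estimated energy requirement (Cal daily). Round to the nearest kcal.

1855 Cal daily

Harris-Benedict: BMR = 447.593 + 9.247(50.5) + 3.098(192) − 4.33(63) = 1236.5925 kcal/day.
TEE = BMR × activity factor = 1236.5925 × 1.2 = 1483.911 kcal/day.
Apply stress factor: 1483.911 × 1.25 = 1854.8888 kcal/day.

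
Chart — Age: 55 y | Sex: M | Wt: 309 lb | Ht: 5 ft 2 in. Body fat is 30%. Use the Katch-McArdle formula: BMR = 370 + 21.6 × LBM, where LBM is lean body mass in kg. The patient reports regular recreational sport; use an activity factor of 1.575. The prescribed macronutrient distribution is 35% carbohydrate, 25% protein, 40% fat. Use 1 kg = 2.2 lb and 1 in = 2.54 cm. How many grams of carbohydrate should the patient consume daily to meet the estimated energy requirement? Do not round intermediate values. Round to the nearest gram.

344 g/day

Convert to metric: weight = 309 ÷ 2.2 = 140.4545 kg; height = (5×12 + 2) × 2.54 = 62 × 2.54 = 157.48 cm.
LBM = 140.4545 × (1 − 0.3) = 98.3182 kg. Katch-McArdle: BMR = 370 + 21.6 × 98.3182 = 2493.6727 kcal/day.
TEE = 2493.6727 × 1.575 = 3927.5345 kcal/day.
Carbohydrate energy = 35% × 3927.5345 = 1374.6371 kcal.
Carbohydrate = 1374.6371 ÷ 4 kcal/g = 343.6593 g.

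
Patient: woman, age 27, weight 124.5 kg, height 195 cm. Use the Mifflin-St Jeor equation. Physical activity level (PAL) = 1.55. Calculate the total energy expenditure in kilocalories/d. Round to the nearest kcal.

3360 kilocalories/d

Mifflin-St Jeor (female): BMR = 10(124.5) + 6.25(195) − 5(27) − 161 = 1245 + 1218.75 − 135 − 161 = 2167.75 kcal/day.
TEE = BMR × activity factor = 2167.75 × 1.55 = 3360.0125 kcal/day.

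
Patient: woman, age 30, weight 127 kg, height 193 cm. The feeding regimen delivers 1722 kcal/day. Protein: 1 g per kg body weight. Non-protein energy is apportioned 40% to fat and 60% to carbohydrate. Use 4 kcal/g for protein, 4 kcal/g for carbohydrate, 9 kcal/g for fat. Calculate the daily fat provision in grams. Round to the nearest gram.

54 g/day

Protein = 1 × 127 = 127 g → 127 × 4 = 508 kcal.
Non-protein calories = 1722 − 508 = 1214 kcal.
Fat: 40% × 1214 = 485.6 kcal; carbohydrate: 728.4 kcal.
Fat: 485.6 kcal ÷ 9 kcal/g = 53.9556 g.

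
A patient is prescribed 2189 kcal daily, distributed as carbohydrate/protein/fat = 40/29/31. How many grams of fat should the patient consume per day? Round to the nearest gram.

Fat energy = 31% × 2189 = 678.59 kcal.
At 9 kcal/g: 678.59 ÷ 9 = 75.3989 g.

75 g/day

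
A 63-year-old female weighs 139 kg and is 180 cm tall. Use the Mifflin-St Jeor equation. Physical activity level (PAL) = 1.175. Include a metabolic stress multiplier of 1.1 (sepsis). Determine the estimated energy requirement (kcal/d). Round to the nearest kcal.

2635 kcal/d

Mifflin-St Jeor (female): BMR = 10(139) + 6.25(180) − 5(63) − 161 = 1390 + 1125 − 315 − 161 = 2039 kcal/day.
TEE = BMR × activity factor = 2039 × 1.175 = 2395.825 kcal/day.
Apply stress factor: 2395.825 × 1.1 = 2635.4075 kcal/day.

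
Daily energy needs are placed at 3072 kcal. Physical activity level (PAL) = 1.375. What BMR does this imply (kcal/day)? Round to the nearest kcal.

2234 kcal/day

BMR = TEE ÷ activity factor = 3072 ÷ 1.375 = 2234.1818 kcal/day.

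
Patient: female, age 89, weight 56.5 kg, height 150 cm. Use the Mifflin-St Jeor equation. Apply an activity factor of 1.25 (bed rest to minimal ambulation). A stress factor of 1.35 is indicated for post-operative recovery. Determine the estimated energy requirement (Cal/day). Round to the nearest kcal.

Mifflin-St Jeor (female): BMR = 10(56.5) + 6.25(150) − 5(89) − 161 = 565 + 937.5 − 445 − 161 = 896.5 kcal/day.
TEE = BMR × activity factor = 896.5 × 1.25 = 1120.625 kcal/day.
Apply stress factor: 1120.625 × 1.35 = 1512.8438 kcal/day.

1513 Cal/day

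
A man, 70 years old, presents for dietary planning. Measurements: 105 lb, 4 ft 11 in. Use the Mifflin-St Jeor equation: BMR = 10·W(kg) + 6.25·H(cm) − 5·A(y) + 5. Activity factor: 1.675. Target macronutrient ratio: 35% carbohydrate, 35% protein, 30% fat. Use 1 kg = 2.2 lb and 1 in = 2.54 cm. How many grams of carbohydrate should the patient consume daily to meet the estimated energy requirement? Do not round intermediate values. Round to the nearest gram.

157 g/day

Convert to metric: weight = 105 ÷ 2.2 = 47.7273 kg; height = (4×12 + 11) × 2.54 = 59 × 2.54 = 149.86 cm.
Mifflin-St Jeor (male): BMR = 10(47.7273) + 6.25(149.86) − 5(70) + 5 = 477.2727 + 936.625 − 350 + 5 = 1068.8977 kcal/day.
TEE = 1068.8977 × 1.675 = 1790.4037 kcal/day.
Carbohydrate energy = 35% × 1790.4037 = 626.6413 kcal.
Carbohydrate = 626.6413 ÷ 4 kcal/g = 156.6603 g.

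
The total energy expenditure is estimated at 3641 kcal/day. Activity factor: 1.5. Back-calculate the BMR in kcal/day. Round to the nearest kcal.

BMR = TEE ÷ activity factor = 3641 ÷ 1.5 = 2427.3333 kcal/day.

2427 kcal/day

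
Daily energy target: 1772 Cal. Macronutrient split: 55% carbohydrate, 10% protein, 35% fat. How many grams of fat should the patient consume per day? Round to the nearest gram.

69 g/day

Fat energy = 35% × 1772 = 620.2 kcal.
At 9 kcal/g: 620.2 ÷ 9 = 68.9111 g.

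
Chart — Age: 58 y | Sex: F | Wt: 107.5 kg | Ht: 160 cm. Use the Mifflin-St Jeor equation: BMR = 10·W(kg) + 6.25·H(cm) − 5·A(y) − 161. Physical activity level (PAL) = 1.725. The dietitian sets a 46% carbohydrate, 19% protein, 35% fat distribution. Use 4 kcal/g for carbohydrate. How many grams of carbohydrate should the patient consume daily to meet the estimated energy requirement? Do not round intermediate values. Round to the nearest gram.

322 g/day

Mifflin-St Jeor (female): BMR = 10(107.5) + 6.25(160) − 5(58) − 161 = 1075 + 1000 − 290 − 161 = 1624 kcal/day.
TEE = 1624 × 1.725 = 2801.4 kcal/day.
Carbohydrate energy = 46% × 2801.4 = 1288.644 kcal.
Carbohydrate = 1288.644 ÷ 4 kcal/g = 322.161 g.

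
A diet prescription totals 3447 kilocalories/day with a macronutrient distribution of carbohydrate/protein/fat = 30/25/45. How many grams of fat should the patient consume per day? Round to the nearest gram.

172 g/day

Fat energy = 45% × 3447 = 1551.15 kcal.
At 9 kcal/g: 1551.15 ÷ 9 = 172.35 g.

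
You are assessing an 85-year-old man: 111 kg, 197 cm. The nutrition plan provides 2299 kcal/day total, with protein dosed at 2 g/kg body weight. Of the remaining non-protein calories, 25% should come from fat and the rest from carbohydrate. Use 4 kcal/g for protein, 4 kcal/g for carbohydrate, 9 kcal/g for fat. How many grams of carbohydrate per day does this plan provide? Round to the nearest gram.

Protein = 2 × 111 = 222 g → 222 × 4 = 888 kcal.
Non-protein calories = 2299 − 888 = 1411 kcal.
Fat: 25% × 1411 = 352.75 kcal; carbohydrate: 1058.25 kcal.
Carbohydrate: 1058.25 kcal ÷ 4 kcal/g = 264.5625 g.

265 g/day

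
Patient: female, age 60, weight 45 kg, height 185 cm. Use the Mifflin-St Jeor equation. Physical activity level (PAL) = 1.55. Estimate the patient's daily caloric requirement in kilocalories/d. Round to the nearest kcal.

1775 kilocalories/d

Mifflin-St Jeor (female): BMR = 10(45) + 6.25(185) − 5(60) − 161 = 450 + 1156.25 − 300 − 161 = 1145.25 kcal/day.
TEE = BMR × activity factor = 1145.25 × 1.55 = 1775.1375 kcal/day.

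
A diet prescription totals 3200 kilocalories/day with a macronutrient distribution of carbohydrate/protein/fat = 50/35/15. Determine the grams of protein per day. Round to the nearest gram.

Protein energy = 35% × 3200 = 1120 kcal.
At 4 kcal/g: 1120 ÷ 4 = 280 g.

280 g/day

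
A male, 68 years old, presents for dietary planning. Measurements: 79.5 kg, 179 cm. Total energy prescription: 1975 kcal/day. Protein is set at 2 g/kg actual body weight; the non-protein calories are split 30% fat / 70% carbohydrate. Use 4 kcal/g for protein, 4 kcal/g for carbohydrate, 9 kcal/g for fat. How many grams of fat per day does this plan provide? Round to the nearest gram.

Protein = 2 × 79.5 = 159 g → 159 × 4 = 636 kcal.
Non-protein calories = 1975 − 636 = 1339 kcal.
Fat: 30% × 1339 = 401.7 kcal; carbohydrate: 937.3 kcal.
Fat: 401.7 kcal ÷ 9 kcal/g = 44.6333 g.

45 g/day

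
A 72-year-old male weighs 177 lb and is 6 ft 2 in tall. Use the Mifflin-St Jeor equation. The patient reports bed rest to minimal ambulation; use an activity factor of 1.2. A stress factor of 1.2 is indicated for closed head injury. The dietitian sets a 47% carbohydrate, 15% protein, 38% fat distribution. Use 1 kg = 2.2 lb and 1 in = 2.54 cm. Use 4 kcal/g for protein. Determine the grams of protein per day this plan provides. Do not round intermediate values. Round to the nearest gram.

88 g/day

Convert to metric: weight = 177 ÷ 2.2 = 80.4545 kg; height = (6×12 + 2) × 2.54 = 74 × 2.54 = 187.96 cm.
Mifflin-St Jeor (male): BMR = 10(80.4545) + 6.25(187.96) − 5(72) + 5 = 804.5455 + 1174.75 − 360 + 5 = 1624.2955 kcal/day.
TEE = 1624.2955 × 1.2 = 1949.1545 kcal/day.
With stress factor 1.2: 1949.1545 × 1.2 = 2338.9855 kcal/day.
Protein energy = 15% × 2338.9855 = 350.8478 kcal.
Protein = 350.8478 ÷ 4 kcal/g = 87.712 g.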